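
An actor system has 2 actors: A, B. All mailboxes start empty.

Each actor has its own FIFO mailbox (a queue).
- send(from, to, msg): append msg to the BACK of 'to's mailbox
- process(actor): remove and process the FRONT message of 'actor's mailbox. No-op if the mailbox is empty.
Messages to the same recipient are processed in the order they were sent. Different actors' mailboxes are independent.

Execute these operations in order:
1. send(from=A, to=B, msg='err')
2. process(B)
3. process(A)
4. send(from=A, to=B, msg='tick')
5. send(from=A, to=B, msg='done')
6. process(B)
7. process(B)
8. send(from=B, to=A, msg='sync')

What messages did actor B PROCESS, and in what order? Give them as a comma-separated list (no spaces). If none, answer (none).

After 1 (send(from=A, to=B, msg='err')): A:[] B:[err]
After 2 (process(B)): A:[] B:[]
After 3 (process(A)): A:[] B:[]
After 4 (send(from=A, to=B, msg='tick')): A:[] B:[tick]
After 5 (send(from=A, to=B, msg='done')): A:[] B:[tick,done]
After 6 (process(B)): A:[] B:[done]
After 7 (process(B)): A:[] B:[]
After 8 (send(from=B, to=A, msg='sync')): A:[sync] B:[]

Answer: err,tick,done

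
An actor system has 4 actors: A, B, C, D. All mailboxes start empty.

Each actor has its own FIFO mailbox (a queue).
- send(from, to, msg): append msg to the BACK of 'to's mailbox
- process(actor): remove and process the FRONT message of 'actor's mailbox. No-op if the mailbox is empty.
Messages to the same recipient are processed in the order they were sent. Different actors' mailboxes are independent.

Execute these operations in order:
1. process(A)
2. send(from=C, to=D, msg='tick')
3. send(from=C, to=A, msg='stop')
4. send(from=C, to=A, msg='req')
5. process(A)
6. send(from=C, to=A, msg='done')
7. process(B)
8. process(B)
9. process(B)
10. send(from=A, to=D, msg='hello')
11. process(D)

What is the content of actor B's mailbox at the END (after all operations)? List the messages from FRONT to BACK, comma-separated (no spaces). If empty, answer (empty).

Answer: (empty)

Derivation:
After 1 (process(A)): A:[] B:[] C:[] D:[]
After 2 (send(from=C, to=D, msg='tick')): A:[] B:[] C:[] D:[tick]
After 3 (send(from=C, to=A, msg='stop')): A:[stop] B:[] C:[] D:[tick]
After 4 (send(from=C, to=A, msg='req')): A:[stop,req] B:[] C:[] D:[tick]
After 5 (process(A)): A:[req] B:[] C:[] D:[tick]
After 6 (send(from=C, to=A, msg='done')): A:[req,done] B:[] C:[] D:[tick]
After 7 (process(B)): A:[req,done] B:[] C:[] D:[tick]
After 8 (process(B)): A:[req,done] B:[] C:[] D:[tick]
After 9 (process(B)): A:[req,done] B:[] C:[] D:[tick]
After 10 (send(from=A, to=D, msg='hello')): A:[req,done] B:[] C:[] D:[tick,hello]
After 11 (process(D)): A:[req,done] B:[] C:[] D:[hello]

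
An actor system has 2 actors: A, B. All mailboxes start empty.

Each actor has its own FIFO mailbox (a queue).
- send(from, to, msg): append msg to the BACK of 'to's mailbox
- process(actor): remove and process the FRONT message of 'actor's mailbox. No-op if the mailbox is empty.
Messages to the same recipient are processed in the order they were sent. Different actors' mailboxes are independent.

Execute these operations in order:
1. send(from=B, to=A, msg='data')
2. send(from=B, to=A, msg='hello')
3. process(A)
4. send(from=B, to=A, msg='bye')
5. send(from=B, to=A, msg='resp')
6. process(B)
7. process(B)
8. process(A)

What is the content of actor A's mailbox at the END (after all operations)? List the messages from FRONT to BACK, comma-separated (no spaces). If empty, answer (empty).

Answer: bye,resp

Derivation:
After 1 (send(from=B, to=A, msg='data')): A:[data] B:[]
After 2 (send(from=B, to=A, msg='hello')): A:[data,hello] B:[]
After 3 (process(A)): A:[hello] B:[]
After 4 (send(from=B, to=A, msg='bye')): A:[hello,bye] B:[]
After 5 (send(from=B, to=A, msg='resp')): A:[hello,bye,resp] B:[]
After 6 (process(B)): A:[hello,bye,resp] B:[]
After 7 (process(B)): A:[hello,bye,resp] B:[]
After 8 (process(A)): A:[bye,resp] B:[]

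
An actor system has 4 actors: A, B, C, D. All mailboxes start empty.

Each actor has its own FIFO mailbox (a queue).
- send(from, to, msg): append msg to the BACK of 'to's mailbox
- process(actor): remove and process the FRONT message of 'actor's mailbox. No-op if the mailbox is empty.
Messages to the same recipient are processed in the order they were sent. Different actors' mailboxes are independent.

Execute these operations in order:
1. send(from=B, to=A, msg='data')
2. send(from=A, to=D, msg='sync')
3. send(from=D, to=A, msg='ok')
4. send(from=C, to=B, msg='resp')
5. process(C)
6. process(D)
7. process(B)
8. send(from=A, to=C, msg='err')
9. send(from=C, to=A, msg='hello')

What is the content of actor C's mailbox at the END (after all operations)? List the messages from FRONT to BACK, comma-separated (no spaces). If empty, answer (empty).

Answer: err

Derivation:
After 1 (send(from=B, to=A, msg='data')): A:[data] B:[] C:[] D:[]
After 2 (send(from=A, to=D, msg='sync')): A:[data] B:[] C:[] D:[sync]
After 3 (send(from=D, to=A, msg='ok')): A:[data,ok] B:[] C:[] D:[sync]
After 4 (send(from=C, to=B, msg='resp')): A:[data,ok] B:[resp] C:[] D:[sync]
After 5 (process(C)): A:[data,ok] B:[resp] C:[] D:[sync]
After 6 (process(D)): A:[data,ok] B:[resp] C:[] D:[]
After 7 (process(B)): A:[data,ok] B:[] C:[] D:[]
After 8 (send(from=A, to=C, msg='err')): A:[data,ok] B:[] C:[err] D:[]
After 9 (send(from=C, to=A, msg='hello')): A:[data,ok,hello] B:[] C:[err] D:[]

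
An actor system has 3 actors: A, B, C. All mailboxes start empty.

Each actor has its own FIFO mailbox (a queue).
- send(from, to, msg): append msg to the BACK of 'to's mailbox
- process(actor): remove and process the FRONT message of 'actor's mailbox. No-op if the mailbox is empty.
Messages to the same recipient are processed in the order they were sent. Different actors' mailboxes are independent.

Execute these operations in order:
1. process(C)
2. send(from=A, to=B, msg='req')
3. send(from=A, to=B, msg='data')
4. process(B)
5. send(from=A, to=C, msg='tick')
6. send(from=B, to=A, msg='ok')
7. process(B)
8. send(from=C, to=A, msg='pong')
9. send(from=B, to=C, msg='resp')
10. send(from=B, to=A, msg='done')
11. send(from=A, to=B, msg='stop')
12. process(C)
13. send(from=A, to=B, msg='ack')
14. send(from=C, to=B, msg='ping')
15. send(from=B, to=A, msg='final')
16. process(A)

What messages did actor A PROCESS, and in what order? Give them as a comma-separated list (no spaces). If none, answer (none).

After 1 (process(C)): A:[] B:[] C:[]
After 2 (send(from=A, to=B, msg='req')): A:[] B:[req] C:[]
After 3 (send(from=A, to=B, msg='data')): A:[] B:[req,data] C:[]
After 4 (process(B)): A:[] B:[data] C:[]
After 5 (send(from=A, to=C, msg='tick')): A:[] B:[data] C:[tick]
After 6 (send(from=B, to=A, msg='ok')): A:[ok] B:[data] C:[tick]
After 7 (process(B)): A:[ok] B:[] C:[tick]
After 8 (send(from=C, to=A, msg='pong')): A:[ok,pong] B:[] C:[tick]
After 9 (send(from=B, to=C, msg='resp')): A:[ok,pong] B:[] C:[tick,resp]
After 10 (send(from=B, to=A, msg='done')): A:[ok,pong,done] B:[] C:[tick,resp]
After 11 (send(from=A, to=B, msg='stop')): A:[ok,pong,done] B:[stop] C:[tick,resp]
After 12 (process(C)): A:[ok,pong,done] B:[stop] C:[resp]
After 13 (send(from=A, to=B, msg='ack')): A:[ok,pong,done] B:[stop,ack] C:[resp]
After 14 (send(from=C, to=B, msg='ping')): A:[ok,pong,done] B:[stop,ack,ping] C:[resp]
After 15 (send(from=B, to=A, msg='final')): A:[ok,pong,done,final] B:[stop,ack,ping] C:[resp]
After 16 (process(A)): A:[pong,done,final] B:[stop,ack,ping] C:[resp]

Answer: ok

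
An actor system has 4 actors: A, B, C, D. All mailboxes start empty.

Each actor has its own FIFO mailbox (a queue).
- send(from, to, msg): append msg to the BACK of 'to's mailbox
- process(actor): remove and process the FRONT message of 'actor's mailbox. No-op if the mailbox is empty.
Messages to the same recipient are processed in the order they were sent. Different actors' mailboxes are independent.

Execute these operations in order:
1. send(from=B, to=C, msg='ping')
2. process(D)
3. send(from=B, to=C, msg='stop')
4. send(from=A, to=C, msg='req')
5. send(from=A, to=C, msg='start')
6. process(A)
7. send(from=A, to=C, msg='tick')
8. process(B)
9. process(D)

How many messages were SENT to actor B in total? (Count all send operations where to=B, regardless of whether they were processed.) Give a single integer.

Answer: 0

Derivation:
After 1 (send(from=B, to=C, msg='ping')): A:[] B:[] C:[ping] D:[]
After 2 (process(D)): A:[] B:[] C:[ping] D:[]
After 3 (send(from=B, to=C, msg='stop')): A:[] B:[] C:[ping,stop] D:[]
After 4 (send(from=A, to=C, msg='req')): A:[] B:[] C:[ping,stop,req] D:[]
After 5 (send(from=A, to=C, msg='start')): A:[] B:[] C:[ping,stop,req,start] D:[]
After 6 (process(A)): A:[] B:[] C:[ping,stop,req,start] D:[]
After 7 (send(from=A, to=C, msg='tick')): A:[] B:[] C:[ping,stop,req,start,tick] D:[]
After 8 (process(B)): A:[] B:[] C:[ping,stop,req,start,tick] D:[]
After 9 (process(D)): A:[] B:[] C:[ping,stop,req,start,tick] D:[]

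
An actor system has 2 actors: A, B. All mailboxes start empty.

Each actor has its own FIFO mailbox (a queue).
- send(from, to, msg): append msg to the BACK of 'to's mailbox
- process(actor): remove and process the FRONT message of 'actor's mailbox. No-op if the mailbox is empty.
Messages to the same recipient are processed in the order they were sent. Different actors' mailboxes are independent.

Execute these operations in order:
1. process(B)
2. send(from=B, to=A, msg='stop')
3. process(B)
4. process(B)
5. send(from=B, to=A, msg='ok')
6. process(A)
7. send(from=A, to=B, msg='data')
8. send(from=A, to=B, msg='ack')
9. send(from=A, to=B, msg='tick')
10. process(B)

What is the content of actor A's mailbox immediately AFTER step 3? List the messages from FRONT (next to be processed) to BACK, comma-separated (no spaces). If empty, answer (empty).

After 1 (process(B)): A:[] B:[]
After 2 (send(from=B, to=A, msg='stop')): A:[stop] B:[]
After 3 (process(B)): A:[stop] B:[]

stop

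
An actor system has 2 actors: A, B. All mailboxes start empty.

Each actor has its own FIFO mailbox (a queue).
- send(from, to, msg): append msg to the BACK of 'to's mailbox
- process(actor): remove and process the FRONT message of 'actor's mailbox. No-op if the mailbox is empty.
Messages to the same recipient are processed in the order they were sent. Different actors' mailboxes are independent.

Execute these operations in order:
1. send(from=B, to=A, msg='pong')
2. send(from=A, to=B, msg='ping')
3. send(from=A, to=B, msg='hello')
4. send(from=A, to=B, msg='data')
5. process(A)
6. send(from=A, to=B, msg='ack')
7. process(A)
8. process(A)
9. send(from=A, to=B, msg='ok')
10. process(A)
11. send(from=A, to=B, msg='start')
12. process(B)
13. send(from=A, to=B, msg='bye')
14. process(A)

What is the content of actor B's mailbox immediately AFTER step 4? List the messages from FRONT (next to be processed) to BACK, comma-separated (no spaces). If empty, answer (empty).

After 1 (send(from=B, to=A, msg='pong')): A:[pong] B:[]
After 2 (send(from=A, to=B, msg='ping')): A:[pong] B:[ping]
After 3 (send(from=A, to=B, msg='hello')): A:[pong] B:[ping,hello]
After 4 (send(from=A, to=B, msg='data')): A:[pong] B:[ping,hello,data]

ping,hello,data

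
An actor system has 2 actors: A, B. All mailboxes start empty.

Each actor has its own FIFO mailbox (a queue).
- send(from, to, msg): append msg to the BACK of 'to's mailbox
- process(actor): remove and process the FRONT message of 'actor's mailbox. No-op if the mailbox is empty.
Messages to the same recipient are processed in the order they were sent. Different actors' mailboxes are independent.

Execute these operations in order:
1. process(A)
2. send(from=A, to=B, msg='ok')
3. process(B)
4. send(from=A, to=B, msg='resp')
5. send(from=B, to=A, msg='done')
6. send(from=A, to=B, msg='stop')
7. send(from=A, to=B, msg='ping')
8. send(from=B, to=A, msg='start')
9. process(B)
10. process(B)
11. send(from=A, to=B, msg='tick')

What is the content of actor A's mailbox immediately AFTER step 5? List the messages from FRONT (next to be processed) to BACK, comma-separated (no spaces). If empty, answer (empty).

After 1 (process(A)): A:[] B:[]
After 2 (send(from=A, to=B, msg='ok')): A:[] B:[ok]
After 3 (process(B)): A:[] B:[]
After 4 (send(from=A, to=B, msg='resp')): A:[] B:[resp]
After 5 (send(from=B, to=A, msg='done')): A:[done] B:[resp]

done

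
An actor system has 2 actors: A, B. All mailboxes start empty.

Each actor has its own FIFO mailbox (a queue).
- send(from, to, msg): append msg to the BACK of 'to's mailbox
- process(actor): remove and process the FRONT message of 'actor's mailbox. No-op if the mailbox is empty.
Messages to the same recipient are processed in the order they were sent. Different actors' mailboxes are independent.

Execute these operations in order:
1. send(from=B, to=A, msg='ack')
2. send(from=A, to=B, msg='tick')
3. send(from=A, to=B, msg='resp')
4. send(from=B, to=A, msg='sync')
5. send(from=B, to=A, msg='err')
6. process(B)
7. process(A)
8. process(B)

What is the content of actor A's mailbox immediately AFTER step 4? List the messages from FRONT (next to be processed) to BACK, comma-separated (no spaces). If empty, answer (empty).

After 1 (send(from=B, to=A, msg='ack')): A:[ack] B:[]
After 2 (send(from=A, to=B, msg='tick')): A:[ack] B:[tick]
After 3 (send(from=A, to=B, msg='resp')): A:[ack] B:[tick,resp]
After 4 (send(from=B, to=A, msg='sync')): A:[ack,sync] B:[tick,resp]

ack,sync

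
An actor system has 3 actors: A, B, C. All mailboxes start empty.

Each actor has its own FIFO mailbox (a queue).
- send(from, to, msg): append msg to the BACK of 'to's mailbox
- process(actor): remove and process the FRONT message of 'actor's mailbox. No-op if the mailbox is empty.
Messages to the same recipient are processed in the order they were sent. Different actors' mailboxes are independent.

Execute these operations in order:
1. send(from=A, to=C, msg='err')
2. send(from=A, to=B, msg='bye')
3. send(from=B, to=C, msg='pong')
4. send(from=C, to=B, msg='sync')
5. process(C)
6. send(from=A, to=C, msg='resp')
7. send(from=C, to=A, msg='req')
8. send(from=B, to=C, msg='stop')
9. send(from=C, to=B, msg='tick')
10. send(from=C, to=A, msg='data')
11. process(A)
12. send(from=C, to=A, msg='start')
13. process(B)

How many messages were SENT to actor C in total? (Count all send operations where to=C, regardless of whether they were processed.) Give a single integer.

After 1 (send(from=A, to=C, msg='err')): A:[] B:[] C:[err]
After 2 (send(from=A, to=B, msg='bye')): A:[] B:[bye] C:[err]
After 3 (send(from=B, to=C, msg='pong')): A:[] B:[bye] C:[err,pong]
After 4 (send(from=C, to=B, msg='sync')): A:[] B:[bye,sync] C:[err,pong]
After 5 (process(C)): A:[] B:[bye,sync] C:[pong]
After 6 (send(from=A, to=C, msg='resp')): A:[] B:[bye,sync] C:[pong,resp]
After 7 (send(from=C, to=A, msg='req')): A:[req] B:[bye,sync] C:[pong,resp]
After 8 (send(from=B, to=C, msg='stop')): A:[req] B:[bye,sync] C:[pong,resp,stop]
After 9 (send(from=C, to=B, msg='tick')): A:[req] B:[bye,sync,tick] C:[pong,resp,stop]
After 10 (send(from=C, to=A, msg='data')): A:[req,data] B:[bye,sync,tick] C:[pong,resp,stop]
After 11 (process(A)): A:[data] B:[bye,sync,tick] C:[pong,resp,stop]
After 12 (send(from=C, to=A, msg='start')): A:[data,start] B:[bye,sync,tick] C:[pong,resp,stop]
After 13 (process(B)): A:[data,start] B:[sync,tick] C:[pong,resp,stop]

Answer: 4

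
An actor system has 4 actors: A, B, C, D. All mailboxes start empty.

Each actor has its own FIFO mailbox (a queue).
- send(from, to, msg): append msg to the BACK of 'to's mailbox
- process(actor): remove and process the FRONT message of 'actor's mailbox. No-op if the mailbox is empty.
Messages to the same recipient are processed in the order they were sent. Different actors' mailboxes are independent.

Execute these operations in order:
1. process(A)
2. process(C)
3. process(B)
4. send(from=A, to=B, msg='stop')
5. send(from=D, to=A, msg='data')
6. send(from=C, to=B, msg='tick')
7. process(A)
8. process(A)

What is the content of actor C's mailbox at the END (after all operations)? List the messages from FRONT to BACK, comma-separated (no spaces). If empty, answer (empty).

Answer: (empty)

Derivation:
After 1 (process(A)): A:[] B:[] C:[] D:[]
After 2 (process(C)): A:[] B:[] C:[] D:[]
After 3 (process(B)): A:[] B:[] C:[] D:[]
After 4 (send(from=A, to=B, msg='stop')): A:[] B:[stop] C:[] D:[]
After 5 (send(from=D, to=A, msg='data')): A:[data] B:[stop] C:[] D:[]
After 6 (send(from=C, to=B, msg='tick')): A:[data] B:[stop,tick] C:[] D:[]
After 7 (process(A)): A:[] B:[stop,tick] C:[] D:[]
After 8 (process(A)): A:[] B:[stop,tick] C:[] D:[]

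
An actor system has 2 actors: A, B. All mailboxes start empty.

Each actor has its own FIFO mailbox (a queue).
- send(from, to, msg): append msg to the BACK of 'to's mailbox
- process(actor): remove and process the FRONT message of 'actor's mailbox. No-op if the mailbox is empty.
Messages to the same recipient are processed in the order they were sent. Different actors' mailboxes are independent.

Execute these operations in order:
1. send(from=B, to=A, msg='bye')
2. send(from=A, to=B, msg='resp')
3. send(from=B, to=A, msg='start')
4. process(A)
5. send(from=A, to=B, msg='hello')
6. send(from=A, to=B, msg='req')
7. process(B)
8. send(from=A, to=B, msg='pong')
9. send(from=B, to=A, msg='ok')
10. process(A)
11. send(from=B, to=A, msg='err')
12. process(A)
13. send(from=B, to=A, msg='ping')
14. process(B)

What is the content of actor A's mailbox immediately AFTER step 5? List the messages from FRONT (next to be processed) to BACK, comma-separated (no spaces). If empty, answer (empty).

After 1 (send(from=B, to=A, msg='bye')): A:[bye] B:[]
After 2 (send(from=A, to=B, msg='resp')): A:[bye] B:[resp]
After 3 (send(from=B, to=A, msg='start')): A:[bye,start] B:[resp]
After 4 (process(A)): A:[start] B:[resp]
After 5 (send(from=A, to=B, msg='hello')): A:[start] B:[resp,hello]

start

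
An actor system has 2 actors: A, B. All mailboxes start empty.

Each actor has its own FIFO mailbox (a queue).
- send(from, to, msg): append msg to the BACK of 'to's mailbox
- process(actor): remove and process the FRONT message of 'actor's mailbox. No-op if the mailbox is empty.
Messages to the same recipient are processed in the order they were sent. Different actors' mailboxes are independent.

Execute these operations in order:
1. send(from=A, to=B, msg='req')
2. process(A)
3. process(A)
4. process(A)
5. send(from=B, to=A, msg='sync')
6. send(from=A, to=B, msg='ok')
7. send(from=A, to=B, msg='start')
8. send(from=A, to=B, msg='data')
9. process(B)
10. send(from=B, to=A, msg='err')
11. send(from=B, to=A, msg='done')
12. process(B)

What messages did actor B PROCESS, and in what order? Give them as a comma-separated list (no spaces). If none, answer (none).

Answer: req,ok

Derivation:
After 1 (send(from=A, to=B, msg='req')): A:[] B:[req]
After 2 (process(A)): A:[] B:[req]
After 3 (process(A)): A:[] B:[req]
After 4 (process(A)): A:[] B:[req]
After 5 (send(from=B, to=A, msg='sync')): A:[sync] B:[req]
After 6 (send(from=A, to=B, msg='ok')): A:[sync] B:[req,ok]
After 7 (send(from=A, to=B, msg='start')): A:[sync] B:[req,ok,start]
After 8 (send(from=A, to=B, msg='data')): A:[sync] B:[req,ok,start,data]
After 9 (process(B)): A:[sync] B:[ok,start,data]
After 10 (send(from=B, to=A, msg='err')): A:[sync,err] B:[ok,start,data]
After 11 (send(from=B, to=A, msg='done')): A:[sync,err,done] B:[ok,start,data]
After 12 (process(B)): A:[sync,err,done] B:[start,data]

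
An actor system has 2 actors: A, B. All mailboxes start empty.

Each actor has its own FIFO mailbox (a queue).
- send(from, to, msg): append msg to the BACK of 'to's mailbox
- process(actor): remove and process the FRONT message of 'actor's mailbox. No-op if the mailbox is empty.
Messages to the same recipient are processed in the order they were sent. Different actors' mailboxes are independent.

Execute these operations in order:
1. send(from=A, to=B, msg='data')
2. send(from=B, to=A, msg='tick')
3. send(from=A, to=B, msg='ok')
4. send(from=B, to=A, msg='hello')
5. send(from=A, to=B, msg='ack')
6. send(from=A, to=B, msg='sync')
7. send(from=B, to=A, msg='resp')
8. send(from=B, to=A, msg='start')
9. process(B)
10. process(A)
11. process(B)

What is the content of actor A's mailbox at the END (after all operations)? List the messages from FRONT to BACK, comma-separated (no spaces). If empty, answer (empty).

Answer: hello,resp,start

Derivation:
After 1 (send(from=A, to=B, msg='data')): A:[] B:[data]
After 2 (send(from=B, to=A, msg='tick')): A:[tick] B:[data]
After 3 (send(from=A, to=B, msg='ok')): A:[tick] B:[data,ok]
After 4 (send(from=B, to=A, msg='hello')): A:[tick,hello] B:[data,ok]
After 5 (send(from=A, to=B, msg='ack')): A:[tick,hello] B:[data,ok,ack]
After 6 (send(from=A, to=B, msg='sync')): A:[tick,hello] B:[data,ok,ack,sync]
After 7 (send(from=B, to=A, msg='resp')): A:[tick,hello,resp] B:[data,ok,ack,sync]
After 8 (send(from=B, to=A, msg='start')): A:[tick,hello,resp,start] B:[data,ok,ack,sync]
After 9 (process(B)): A:[tick,hello,resp,start] B:[ok,ack,sync]
After 10 (process(A)): A:[hello,resp,start] B:[ok,ack,sync]
After 11 (process(B)): A:[hello,resp,start] B:[ack,sync]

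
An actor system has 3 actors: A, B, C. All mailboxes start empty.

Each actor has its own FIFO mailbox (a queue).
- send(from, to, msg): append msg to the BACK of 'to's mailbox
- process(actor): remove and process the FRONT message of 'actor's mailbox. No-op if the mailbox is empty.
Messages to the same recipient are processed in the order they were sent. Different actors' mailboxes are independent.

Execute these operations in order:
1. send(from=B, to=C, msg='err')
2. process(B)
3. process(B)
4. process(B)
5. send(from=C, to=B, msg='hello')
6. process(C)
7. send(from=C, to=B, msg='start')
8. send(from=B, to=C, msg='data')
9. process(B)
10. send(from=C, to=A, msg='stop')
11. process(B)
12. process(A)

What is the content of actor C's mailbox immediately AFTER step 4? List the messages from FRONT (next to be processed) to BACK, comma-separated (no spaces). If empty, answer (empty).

After 1 (send(from=B, to=C, msg='err')): A:[] B:[] C:[err]
After 2 (process(B)): A:[] B:[] C:[err]
After 3 (process(B)): A:[] B:[] C:[err]
After 4 (process(B)): A:[] B:[] C:[err]

err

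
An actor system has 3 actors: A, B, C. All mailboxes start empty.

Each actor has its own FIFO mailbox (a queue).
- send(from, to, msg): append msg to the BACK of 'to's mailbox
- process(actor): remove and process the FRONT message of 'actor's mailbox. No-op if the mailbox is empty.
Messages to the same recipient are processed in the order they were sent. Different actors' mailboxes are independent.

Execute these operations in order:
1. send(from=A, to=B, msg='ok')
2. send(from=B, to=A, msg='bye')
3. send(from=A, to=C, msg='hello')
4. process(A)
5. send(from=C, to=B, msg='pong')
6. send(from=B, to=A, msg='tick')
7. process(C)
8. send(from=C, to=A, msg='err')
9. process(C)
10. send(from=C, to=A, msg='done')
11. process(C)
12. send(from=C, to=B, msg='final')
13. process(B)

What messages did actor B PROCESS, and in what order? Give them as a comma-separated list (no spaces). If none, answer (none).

After 1 (send(from=A, to=B, msg='ok')): A:[] B:[ok] C:[]
After 2 (send(from=B, to=A, msg='bye')): A:[bye] B:[ok] C:[]
After 3 (send(from=A, to=C, msg='hello')): A:[bye] B:[ok] C:[hello]
After 4 (process(A)): A:[] B:[ok] C:[hello]
After 5 (send(from=C, to=B, msg='pong')): A:[] B:[ok,pong] C:[hello]
After 6 (send(from=B, to=A, msg='tick')): A:[tick] B:[ok,pong] C:[hello]
After 7 (process(C)): A:[tick] B:[ok,pong] C:[]
After 8 (send(from=C, to=A, msg='err')): A:[tick,err] B:[ok,pong] C:[]
After 9 (process(C)): A:[tick,err] B:[ok,pong] C:[]
After 10 (send(from=C, to=A, msg='done')): A:[tick,err,done] B:[ok,pong] C:[]
After 11 (process(C)): A:[tick,err,done] B:[ok,pong] C:[]
After 12 (send(from=C, to=B, msg='final')): A:[tick,err,done] B:[ok,pong,final] C:[]
After 13 (process(B)): A:[tick,err,done] B:[pong,final] C:[]

Answer: ok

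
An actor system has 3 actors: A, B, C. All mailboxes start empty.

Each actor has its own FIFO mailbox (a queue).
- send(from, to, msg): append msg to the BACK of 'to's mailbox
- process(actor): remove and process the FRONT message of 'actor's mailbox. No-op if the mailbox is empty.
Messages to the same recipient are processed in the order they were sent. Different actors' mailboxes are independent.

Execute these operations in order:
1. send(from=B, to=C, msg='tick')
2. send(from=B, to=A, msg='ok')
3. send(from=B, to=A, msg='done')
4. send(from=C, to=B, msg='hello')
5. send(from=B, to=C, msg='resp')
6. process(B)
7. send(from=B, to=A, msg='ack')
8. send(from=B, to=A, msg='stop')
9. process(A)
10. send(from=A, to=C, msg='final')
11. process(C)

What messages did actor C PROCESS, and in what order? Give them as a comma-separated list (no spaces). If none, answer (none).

Answer: tick

Derivation:
After 1 (send(from=B, to=C, msg='tick')): A:[] B:[] C:[tick]
After 2 (send(from=B, to=A, msg='ok')): A:[ok] B:[] C:[tick]
After 3 (send(from=B, to=A, msg='done')): A:[ok,done] B:[] C:[tick]
After 4 (send(from=C, to=B, msg='hello')): A:[ok,done] B:[hello] C:[tick]
After 5 (send(from=B, to=C, msg='resp')): A:[ok,done] B:[hello] C:[tick,resp]
After 6 (process(B)): A:[ok,done] B:[] C:[tick,resp]
After 7 (send(from=B, to=A, msg='ack')): A:[ok,done,ack] B:[] C:[tick,resp]
After 8 (send(from=B, to=A, msg='stop')): A:[ok,done,ack,stop] B:[] C:[tick,resp]
After 9 (process(A)): A:[done,ack,stop] B:[] C:[tick,resp]
After 10 (send(from=A, to=C, msg='final')): A:[done,ack,stop] B:[] C:[tick,resp,final]
After 11 (process(C)): A:[done,ack,stop] B:[] C:[resp,final]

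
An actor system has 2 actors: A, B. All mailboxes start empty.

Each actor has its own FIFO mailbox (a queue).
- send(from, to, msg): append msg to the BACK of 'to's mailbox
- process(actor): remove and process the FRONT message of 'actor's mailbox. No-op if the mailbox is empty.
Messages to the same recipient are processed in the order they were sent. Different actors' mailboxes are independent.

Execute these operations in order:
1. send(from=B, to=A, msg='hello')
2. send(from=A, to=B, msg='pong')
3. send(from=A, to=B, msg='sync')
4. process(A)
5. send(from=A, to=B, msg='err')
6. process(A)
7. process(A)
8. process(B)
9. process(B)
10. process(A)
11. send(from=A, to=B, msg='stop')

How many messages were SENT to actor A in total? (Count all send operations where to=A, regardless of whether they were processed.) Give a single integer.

Answer: 1

Derivation:
After 1 (send(from=B, to=A, msg='hello')): A:[hello] B:[]
After 2 (send(from=A, to=B, msg='pong')): A:[hello] B:[pong]
After 3 (send(from=A, to=B, msg='sync')): A:[hello] B:[pong,sync]
After 4 (process(A)): A:[] B:[pong,sync]
After 5 (send(from=A, to=B, msg='err')): A:[] B:[pong,sync,err]
After 6 (process(A)): A:[] B:[pong,sync,err]
After 7 (process(A)): A:[] B:[pong,sync,err]
After 8 (process(B)): A:[] B:[sync,err]
After 9 (process(B)): A:[] B:[err]
After 10 (process(A)): A:[] B:[err]
After 11 (send(from=A, to=B, msg='stop')): A:[] B:[err,stop]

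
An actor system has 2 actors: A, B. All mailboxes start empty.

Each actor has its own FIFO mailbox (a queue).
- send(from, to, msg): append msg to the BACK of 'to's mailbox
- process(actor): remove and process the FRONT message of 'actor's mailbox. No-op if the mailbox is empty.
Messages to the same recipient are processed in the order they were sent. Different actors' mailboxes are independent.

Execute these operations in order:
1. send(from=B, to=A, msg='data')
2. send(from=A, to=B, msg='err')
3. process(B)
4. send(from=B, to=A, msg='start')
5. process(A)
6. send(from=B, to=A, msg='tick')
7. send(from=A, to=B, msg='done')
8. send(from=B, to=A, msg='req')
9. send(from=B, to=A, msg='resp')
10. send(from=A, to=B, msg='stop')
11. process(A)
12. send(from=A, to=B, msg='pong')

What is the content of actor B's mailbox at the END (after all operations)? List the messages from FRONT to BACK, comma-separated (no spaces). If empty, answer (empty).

Answer: done,stop,pong

Derivation:
After 1 (send(from=B, to=A, msg='data')): A:[data] B:[]
After 2 (send(from=A, to=B, msg='err')): A:[data] B:[err]
After 3 (process(B)): A:[data] B:[]
After 4 (send(from=B, to=A, msg='start')): A:[data,start] B:[]
After 5 (process(A)): A:[start] B:[]
After 6 (send(from=B, to=A, msg='tick')): A:[start,tick] B:[]
After 7 (send(from=A, to=B, msg='done')): A:[start,tick] B:[done]
After 8 (send(from=B, to=A, msg='req')): A:[start,tick,req] B:[done]
After 9 (send(from=B, to=A, msg='resp')): A:[start,tick,req,resp] B:[done]
After 10 (send(from=A, to=B, msg='stop')): A:[start,tick,req,resp] B:[done,stop]
After 11 (process(A)): A:[tick,req,resp] B:[done,stop]
After 12 (send(from=A, to=B, msg='pong')): A:[tick,req,resp] B:[done,stop,pong]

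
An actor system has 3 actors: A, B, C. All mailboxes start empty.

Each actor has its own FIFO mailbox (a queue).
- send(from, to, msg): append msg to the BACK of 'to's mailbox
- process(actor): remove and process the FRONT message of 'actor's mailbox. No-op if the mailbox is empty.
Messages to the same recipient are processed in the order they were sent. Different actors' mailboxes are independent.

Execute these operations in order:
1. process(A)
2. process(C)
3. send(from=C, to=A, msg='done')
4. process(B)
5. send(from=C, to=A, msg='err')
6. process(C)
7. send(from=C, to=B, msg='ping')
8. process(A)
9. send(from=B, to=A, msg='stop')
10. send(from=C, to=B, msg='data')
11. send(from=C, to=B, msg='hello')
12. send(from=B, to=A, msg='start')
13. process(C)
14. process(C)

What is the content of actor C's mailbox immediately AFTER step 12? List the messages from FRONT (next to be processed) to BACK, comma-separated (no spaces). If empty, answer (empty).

After 1 (process(A)): A:[] B:[] C:[]
After 2 (process(C)): A:[] B:[] C:[]
After 3 (send(from=C, to=A, msg='done')): A:[done] B:[] C:[]
After 4 (process(B)): A:[done] B:[] C:[]
After 5 (send(from=C, to=A, msg='err')): A:[done,err] B:[] C:[]
After 6 (process(C)): A:[done,err] B:[] C:[]
After 7 (send(from=C, to=B, msg='ping')): A:[done,err] B:[ping] C:[]
After 8 (process(A)): A:[err] B:[ping] C:[]
After 9 (send(from=B, to=A, msg='stop')): A:[err,stop] B:[ping] C:[]
After 10 (send(from=C, to=B, msg='data')): A:[err,stop] B:[ping,data] C:[]
After 11 (send(from=C, to=B, msg='hello')): A:[err,stop] B:[ping,data,hello] C:[]
After 12 (send(from=B, to=A, msg='start')): A:[err,stop,start] B:[ping,data,hello] C:[]

(empty)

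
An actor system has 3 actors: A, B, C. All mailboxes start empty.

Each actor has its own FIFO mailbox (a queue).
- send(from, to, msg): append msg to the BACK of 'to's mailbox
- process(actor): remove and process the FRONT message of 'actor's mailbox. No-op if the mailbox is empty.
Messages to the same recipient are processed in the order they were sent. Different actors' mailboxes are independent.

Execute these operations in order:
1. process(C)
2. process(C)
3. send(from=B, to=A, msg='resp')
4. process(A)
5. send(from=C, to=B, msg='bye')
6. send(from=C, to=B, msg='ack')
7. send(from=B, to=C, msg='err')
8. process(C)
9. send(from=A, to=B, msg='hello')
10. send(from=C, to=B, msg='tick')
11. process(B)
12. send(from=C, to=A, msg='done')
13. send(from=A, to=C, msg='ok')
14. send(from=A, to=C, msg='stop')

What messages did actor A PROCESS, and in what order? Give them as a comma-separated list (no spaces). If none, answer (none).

Answer: resp

Derivation:
After 1 (process(C)): A:[] B:[] C:[]
After 2 (process(C)): A:[] B:[] C:[]
After 3 (send(from=B, to=A, msg='resp')): A:[resp] B:[] C:[]
After 4 (process(A)): A:[] B:[] C:[]
After 5 (send(from=C, to=B, msg='bye')): A:[] B:[bye] C:[]
After 6 (send(from=C, to=B, msg='ack')): A:[] B:[bye,ack] C:[]
After 7 (send(from=B, to=C, msg='err')): A:[] B:[bye,ack] C:[err]
After 8 (process(C)): A:[] B:[bye,ack] C:[]
After 9 (send(from=A, to=B, msg='hello')): A:[] B:[bye,ack,hello] C:[]
After 10 (send(from=C, to=B, msg='tick')): A:[] B:[bye,ack,hello,tick] C:[]
After 11 (process(B)): A:[] B:[ack,hello,tick] C:[]
After 12 (send(from=C, to=A, msg='done')): A:[done] B:[ack,hello,tick] C:[]
After 13 (send(from=A, to=C, msg='ok')): A:[done] B:[ack,hello,tick] C:[ok]
After 14 (send(from=A, to=C, msg='stop')): A:[done] B:[ack,hello,tick] C:[ok,stop]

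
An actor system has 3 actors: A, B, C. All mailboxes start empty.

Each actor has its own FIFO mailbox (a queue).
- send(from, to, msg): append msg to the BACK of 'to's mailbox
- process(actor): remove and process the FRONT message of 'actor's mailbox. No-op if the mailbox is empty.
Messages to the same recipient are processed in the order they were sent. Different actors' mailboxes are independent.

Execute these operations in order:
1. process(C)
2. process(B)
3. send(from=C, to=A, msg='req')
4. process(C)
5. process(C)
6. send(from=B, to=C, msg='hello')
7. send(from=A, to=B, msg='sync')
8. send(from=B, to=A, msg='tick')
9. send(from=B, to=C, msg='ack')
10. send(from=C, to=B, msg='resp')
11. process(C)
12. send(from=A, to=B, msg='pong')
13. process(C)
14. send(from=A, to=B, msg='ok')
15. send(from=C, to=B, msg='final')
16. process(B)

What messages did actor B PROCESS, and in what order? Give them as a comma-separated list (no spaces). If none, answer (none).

After 1 (process(C)): A:[] B:[] C:[]
After 2 (process(B)): A:[] B:[] C:[]
After 3 (send(from=C, to=A, msg='req')): A:[req] B:[] C:[]
After 4 (process(C)): A:[req] B:[] C:[]
After 5 (process(C)): A:[req] B:[] C:[]
After 6 (send(from=B, to=C, msg='hello')): A:[req] B:[] C:[hello]
After 7 (send(from=A, to=B, msg='sync')): A:[req] B:[sync] C:[hello]
After 8 (send(from=B, to=A, msg='tick')): A:[req,tick] B:[sync] C:[hello]
After 9 (send(from=B, to=C, msg='ack')): A:[req,tick] B:[sync] C:[hello,ack]
After 10 (send(from=C, to=B, msg='resp')): A:[req,tick] B:[sync,resp] C:[hello,ack]
After 11 (process(C)): A:[req,tick] B:[sync,resp] C:[ack]
After 12 (send(from=A, to=B, msg='pong')): A:[req,tick] B:[sync,resp,pong] C:[ack]
After 13 (process(C)): A:[req,tick] B:[sync,resp,pong] C:[]
After 14 (send(from=A, to=B, msg='ok')): A:[req,tick] B:[sync,resp,pong,ok] C:[]
After 15 (send(from=C, to=B, msg='final')): A:[req,tick] B:[sync,resp,pong,ok,final] C:[]
After 16 (process(B)): A:[req,tick] B:[resp,pong,ok,final] C:[]

Answer: sync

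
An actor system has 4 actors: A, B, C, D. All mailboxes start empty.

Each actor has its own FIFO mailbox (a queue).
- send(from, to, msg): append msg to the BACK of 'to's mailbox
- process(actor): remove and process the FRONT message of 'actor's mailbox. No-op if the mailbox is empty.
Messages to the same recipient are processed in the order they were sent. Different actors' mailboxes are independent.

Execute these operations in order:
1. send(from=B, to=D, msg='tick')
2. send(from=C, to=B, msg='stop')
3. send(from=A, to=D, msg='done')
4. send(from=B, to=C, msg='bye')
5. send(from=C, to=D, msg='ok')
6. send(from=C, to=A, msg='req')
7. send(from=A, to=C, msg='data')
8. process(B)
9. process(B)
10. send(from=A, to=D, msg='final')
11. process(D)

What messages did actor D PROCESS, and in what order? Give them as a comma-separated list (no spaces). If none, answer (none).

Answer: tick

Derivation:
After 1 (send(from=B, to=D, msg='tick')): A:[] B:[] C:[] D:[tick]
After 2 (send(from=C, to=B, msg='stop')): A:[] B:[stop] C:[] D:[tick]
After 3 (send(from=A, to=D, msg='done')): A:[] B:[stop] C:[] D:[tick,done]
After 4 (send(from=B, to=C, msg='bye')): A:[] B:[stop] C:[bye] D:[tick,done]
After 5 (send(from=C, to=D, msg='ok')): A:[] B:[stop] C:[bye] D:[tick,done,ok]
After 6 (send(from=C, to=A, msg='req')): A:[req] B:[stop] C:[bye] D:[tick,done,ok]
After 7 (send(from=A, to=C, msg='data')): A:[req] B:[stop] C:[bye,data] D:[tick,done,ok]
After 8 (process(B)): A:[req] B:[] C:[bye,data] D:[tick,done,ok]
After 9 (process(B)): A:[req] B:[] C:[bye,data] D:[tick,done,ok]
After 10 (send(from=A, to=D, msg='final')): A:[req] B:[] C:[bye,data] D:[tick,done,ok,final]
After 11 (process(D)): A:[req] B:[] C:[bye,data] D:[done,ok,final]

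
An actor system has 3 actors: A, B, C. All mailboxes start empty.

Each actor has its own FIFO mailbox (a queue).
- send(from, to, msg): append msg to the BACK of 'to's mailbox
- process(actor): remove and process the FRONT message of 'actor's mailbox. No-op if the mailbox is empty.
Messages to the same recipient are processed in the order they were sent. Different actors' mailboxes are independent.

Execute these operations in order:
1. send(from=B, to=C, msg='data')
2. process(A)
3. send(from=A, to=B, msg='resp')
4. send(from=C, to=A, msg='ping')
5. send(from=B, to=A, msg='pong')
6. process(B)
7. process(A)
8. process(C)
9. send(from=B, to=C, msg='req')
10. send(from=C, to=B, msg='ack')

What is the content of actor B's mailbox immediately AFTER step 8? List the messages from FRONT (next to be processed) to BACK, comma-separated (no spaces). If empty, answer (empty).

After 1 (send(from=B, to=C, msg='data')): A:[] B:[] C:[data]
After 2 (process(A)): A:[] B:[] C:[data]
After 3 (send(from=A, to=B, msg='resp')): A:[] B:[resp] C:[data]
After 4 (send(from=C, to=A, msg='ping')): A:[ping] B:[resp] C:[data]
After 5 (send(from=B, to=A, msg='pong')): A:[ping,pong] B:[resp] C:[data]
After 6 (process(B)): A:[ping,pong] B:[] C:[data]
After 7 (process(A)): A:[pong] B:[] C:[data]
After 8 (process(C)): A:[pong] B:[] C:[]

(empty)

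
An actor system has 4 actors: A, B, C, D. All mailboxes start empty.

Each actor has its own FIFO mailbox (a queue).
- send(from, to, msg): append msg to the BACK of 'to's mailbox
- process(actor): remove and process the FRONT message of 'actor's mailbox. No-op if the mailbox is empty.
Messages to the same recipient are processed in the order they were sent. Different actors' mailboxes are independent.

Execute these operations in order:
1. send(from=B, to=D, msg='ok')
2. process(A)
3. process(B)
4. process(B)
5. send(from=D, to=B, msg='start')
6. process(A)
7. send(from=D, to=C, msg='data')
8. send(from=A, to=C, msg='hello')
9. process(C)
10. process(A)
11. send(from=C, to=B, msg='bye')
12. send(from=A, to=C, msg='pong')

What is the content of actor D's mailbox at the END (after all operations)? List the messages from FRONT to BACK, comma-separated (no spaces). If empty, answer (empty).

After 1 (send(from=B, to=D, msg='ok')): A:[] B:[] C:[] D:[ok]
After 2 (process(A)): A:[] B:[] C:[] D:[ok]
After 3 (process(B)): A:[] B:[] C:[] D:[ok]
After 4 (process(B)): A:[] B:[] C:[] D:[ok]
After 5 (send(from=D, to=B, msg='start')): A:[] B:[start] C:[] D:[ok]
After 6 (process(A)): A:[] B:[start] C:[] D:[ok]
After 7 (send(from=D, to=C, msg='data')): A:[] B:[start] C:[data] D:[ok]
After 8 (send(from=A, to=C, msg='hello')): A:[] B:[start] C:[data,hello] D:[ok]
After 9 (process(C)): A:[] B:[start] C:[hello] D:[ok]
After 10 (process(A)): A:[] B:[start] C:[hello] D:[ok]
After 11 (send(from=C, to=B, msg='bye')): A:[] B:[start,bye] C:[hello] D:[ok]
After 12 (send(from=A, to=C, msg='pong')): A:[] B:[start,bye] C:[hello,pong] D:[ok]

Answer: ok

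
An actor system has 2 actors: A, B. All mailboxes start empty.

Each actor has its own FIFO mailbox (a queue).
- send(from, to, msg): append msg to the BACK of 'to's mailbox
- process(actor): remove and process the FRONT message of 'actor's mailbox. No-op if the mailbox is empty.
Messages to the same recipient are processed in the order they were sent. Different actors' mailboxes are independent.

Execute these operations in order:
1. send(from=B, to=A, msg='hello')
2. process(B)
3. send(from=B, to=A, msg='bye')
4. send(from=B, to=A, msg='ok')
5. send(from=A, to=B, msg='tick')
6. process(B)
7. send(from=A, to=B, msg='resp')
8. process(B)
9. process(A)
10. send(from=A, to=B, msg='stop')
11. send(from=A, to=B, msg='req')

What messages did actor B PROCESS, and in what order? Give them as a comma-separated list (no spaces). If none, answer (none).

Answer: tick,resp

Derivation:
After 1 (send(from=B, to=A, msg='hello')): A:[hello] B:[]
After 2 (process(B)): A:[hello] B:[]
After 3 (send(from=B, to=A, msg='bye')): A:[hello,bye] B:[]
After 4 (send(from=B, to=A, msg='ok')): A:[hello,bye,ok] B:[]
After 5 (send(from=A, to=B, msg='tick')): A:[hello,bye,ok] B:[tick]
After 6 (process(B)): A:[hello,bye,ok] B:[]
After 7 (send(from=A, to=B, msg='resp')): A:[hello,bye,ok] B:[resp]
After 8 (process(B)): A:[hello,bye,ok] B:[]
After 9 (process(A)): A:[bye,ok] B:[]
After 10 (send(from=A, to=B, msg='stop')): A:[bye,ok] B:[stop]
After 11 (send(from=A, to=B, msg='req')): A:[bye,ok] B:[stop,req]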